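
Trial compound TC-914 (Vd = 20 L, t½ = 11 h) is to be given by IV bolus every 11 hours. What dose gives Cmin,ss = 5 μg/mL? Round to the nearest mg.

100 mg

τ/t½ = 11/11 ≈ 1, so f = (1/2)^(11/11) ≈ 0.500000.
Cmin,ss = (D/Vd)·f/(1−f), so D = Cmin,ss·Vd·(1−f)/f.
D = 5 × 20 × (1−f)/f ≈ 5 × 20 × 1.00000 ≈ 100.00 mg.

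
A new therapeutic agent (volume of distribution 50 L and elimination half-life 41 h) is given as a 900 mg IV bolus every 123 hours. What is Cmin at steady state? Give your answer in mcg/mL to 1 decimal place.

The dosing interval is 3 half-lives, so f = 2^(−3) = 0.125.
At steady state, R = 1/(1 − 0.125) = 8/7.
Single-dose peak C₀ = D/Vd = 900/50 = 18 mcg/mL.
Steady-state peak Cmax,ss = C₀·R = 18 × 8/7 ≈ 20.571 mcg/mL.
Steady-state trough Cmin,ss = Cmax,ss·f ≈ 20.571 × 0.125 ≈ 2.571 mcg/mL.

2.6 mcg/mL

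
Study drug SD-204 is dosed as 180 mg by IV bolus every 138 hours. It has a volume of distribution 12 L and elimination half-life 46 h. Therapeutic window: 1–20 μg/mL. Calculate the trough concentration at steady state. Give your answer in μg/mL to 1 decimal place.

The dosing interval is 3 half-lives, so f = 2^(−3) = 0.125.
Accumulation ratio R = 1/(1 − f) = 1/0.875 = 8/7.
Single-dose peak C₀ = D/Vd = 180/12 = 15 μg/mL.
Steady-state peak Cmax,ss = C₀·R = 15 × 8/7 ≈ 17.143 μg/mL.
Steady-state trough Cmin,ss = Cmax,ss·f ≈ 17.143 × 0.125 ≈ 2.143 μg/mL.
Trough 2.1 μg/mL vs MEC 1 μg/mL: adequate.

2.1 μg/mL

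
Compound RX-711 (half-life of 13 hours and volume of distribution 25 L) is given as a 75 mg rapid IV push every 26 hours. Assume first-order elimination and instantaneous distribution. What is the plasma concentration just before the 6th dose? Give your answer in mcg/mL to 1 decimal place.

f = (1/2)^(τ/t½) = (1/2)^(26/13) ≈ 0.2500.
C₀ = D/Vd = 75/25 ≈ 3.000 mcg/mL.
Before the 6th dose, 5 doses have been given. Superposition: Cmin = C₀·(f + f² + … + f^5).
≈ 3.000 × (0.2500 + 0.0625 + 0.0156 + 0.0039 + 0.0010) ≈ 3.000 × 0.3330 ≈ 0.999 mcg/mL.

1.0 mcg/mL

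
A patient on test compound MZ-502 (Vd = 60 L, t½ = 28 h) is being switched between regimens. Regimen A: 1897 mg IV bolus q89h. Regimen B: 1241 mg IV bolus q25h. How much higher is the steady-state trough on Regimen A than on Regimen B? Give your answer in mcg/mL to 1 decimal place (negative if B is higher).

Regimen A: f = (1/2)^(89/28) ≈ 0.1104; Cmin,ss = (1897/60)·f/(1−f) ≈ 3.924 mcg/mL.
Regimen B: f = (1/2)^(25/28) ≈ 0.5385; Cmin,ss = (1241/60)·f/(1−f) ≈ 24.134 mcg/mL.
Difference ≈ 3.924 − 24.134 ≈ -20.210 mcg/mL.

-20.2 mcg/mL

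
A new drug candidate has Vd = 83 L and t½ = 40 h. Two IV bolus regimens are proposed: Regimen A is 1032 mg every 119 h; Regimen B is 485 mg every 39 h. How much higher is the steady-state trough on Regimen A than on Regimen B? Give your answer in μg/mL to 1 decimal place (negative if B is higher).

Regimen A: f = (1/2)^(119/40) ≈ 0.1272; Cmin,ss = (1032/83)·f/(1−f) ≈ 1.812 μg/mL.
Regimen B: f = (1/2)^(39/40) ≈ 0.5087; Cmin,ss = (485/83)·f/(1−f) ≈ 6.050 μg/mL.
Difference ≈ 1.812 − 6.050 ≈ -4.238 μg/mL.

-4.2 μg/mL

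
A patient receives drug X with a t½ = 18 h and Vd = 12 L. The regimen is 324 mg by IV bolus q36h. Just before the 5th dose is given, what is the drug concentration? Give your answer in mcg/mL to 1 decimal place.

f = (1/2)^(τ/t½) = (1/2)^(36/18) ≈ 0.2500.
C₀ = D/Vd = 324/12 ≈ 27.000 mcg/mL.
Before the 5th dose, 4 doses have been given. Superposition: Cmin = C₀·(f + f² + … + f^4).
≈ 27.000 × (0.2500 + 0.0625 + 0.0156 + 0.0039) ≈ 27.000 × 0.3320 ≈ 8.964 mcg/mL.

9.0 mcg/mL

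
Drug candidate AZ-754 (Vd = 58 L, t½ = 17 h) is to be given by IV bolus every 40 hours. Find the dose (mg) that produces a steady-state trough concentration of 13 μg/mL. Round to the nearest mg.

3098 mg

τ/t½ = 40/17 ≈ 2.3529, so f = (1/2)^(40/17) ≈ 0.195747.
Cmin,ss = (D/Vd)·f/(1−f), so D = Cmin,ss·Vd·(1−f)/f.
D = 13 × 58 × (1−f)/f ≈ 13 × 58 × 4.10864 ≈ 3097.91 mg.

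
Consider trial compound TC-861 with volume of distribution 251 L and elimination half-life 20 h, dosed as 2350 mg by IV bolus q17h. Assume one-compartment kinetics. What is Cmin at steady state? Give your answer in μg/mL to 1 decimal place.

k = ln2/t½ = ln2/20 ≈ 0.034657 h⁻¹; fraction remaining f = e^(−kτ) = e^(−0.034657×17) ≈ 0.5548.
Single-dose peak C₀ = D/Vd = 2350/251 ≈ 9.363 μg/mL.
Steady-state trough Cmin,ss = C₀·f/(1−f) ≈ 9.363 × 0.5548/0.4452 ≈ 11.668 μg/mL.

11.7 μg/mL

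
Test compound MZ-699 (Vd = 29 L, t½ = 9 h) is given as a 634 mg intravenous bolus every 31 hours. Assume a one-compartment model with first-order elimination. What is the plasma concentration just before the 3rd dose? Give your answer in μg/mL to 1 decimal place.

f = (1/2)^(τ/t½) = (1/2)^(31/9) ≈ 0.0919.
C₀ = D/Vd = 634/29 ≈ 21.862 μg/mL.
Before the 3rd dose, 2 doses have been given. Superposition: Cmin = C₀·(f + f²).
≈ 21.862 × (0.0919 + 0.0084) ≈ 21.862 × 0.1003 ≈ 2.193 μg/mL.

2.2 μg/mL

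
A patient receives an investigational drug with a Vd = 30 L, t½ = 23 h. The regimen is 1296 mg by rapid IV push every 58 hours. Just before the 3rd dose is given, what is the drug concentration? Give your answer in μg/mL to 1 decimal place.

f = (1/2)^(τ/t½) = (1/2)^(58/23) ≈ 0.1741.
C₀ = D/Vd = 1296/30 ≈ 43.200 μg/mL.
Before the 3rd dose, 2 doses have been given. Superposition: Cmin = C₀·(f + f²).
≈ 43.200 × (0.1741 + 0.0303) ≈ 43.200 × 0.2044 ≈ 8.830 μg/mL.

8.8 μg/mL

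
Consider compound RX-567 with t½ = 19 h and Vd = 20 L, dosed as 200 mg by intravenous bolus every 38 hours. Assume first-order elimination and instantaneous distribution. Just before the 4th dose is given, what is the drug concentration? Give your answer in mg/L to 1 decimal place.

f = (1/2)^(τ/t½) = (1/2)^(38/19) ≈ 0.2500.
C₀ = D/Vd = 200/20 ≈ 10.000 mg/L.
Before the 4th dose, 3 doses have been given. Superposition: Cmin = C₀·(f + f² + … + f^3).
≈ 10.000 × (0.2500 + 0.0625 + 0.0156) ≈ 10.000 × 0.3281 ≈ 3.281 mg/L.

3.3 mg/L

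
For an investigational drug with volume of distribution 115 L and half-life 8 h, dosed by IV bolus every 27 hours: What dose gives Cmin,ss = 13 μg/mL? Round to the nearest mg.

14015 mg

τ/t½ = 27/8 ≈ 3.375, so f = (1/2)^(27/8) ≈ 0.096388.
Cmin,ss = (D/Vd)·f/(1−f), so D = Cmin,ss·Vd·(1−f)/f.
D = 13 × 115 × (1−f)/f ≈ 13 × 115 × 9.37474 ≈ 14015.24 mg.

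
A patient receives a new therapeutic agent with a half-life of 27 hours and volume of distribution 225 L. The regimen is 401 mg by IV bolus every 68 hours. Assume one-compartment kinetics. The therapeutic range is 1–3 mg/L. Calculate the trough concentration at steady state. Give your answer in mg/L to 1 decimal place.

Over one 68-h interval, 68/27 ≈ 2.5185 half-lives elapse, leaving f ≈ 0.1745 of each dose.
At steady state, accumulation factor R = 1/(1 − e^(−kτ)) ≈ 1.2114.
Single-dose peak C₀ = D/Vd = 401/225 ≈ 1.782 mg/L.
Steady-state peak Cmax,ss = C₀·R ≈ 1.782 × 1.2114 ≈ 2.159 mg/L.
One interval later, Cmin,ss = Cmax,ss·e^(−kτ) ≈ 2.159 × 0.1745 ≈ 0.377 mg/L.
Trough 0.4 mg/L vs MEC 1 mg/L: subtherapeutic.

0.4 mg/L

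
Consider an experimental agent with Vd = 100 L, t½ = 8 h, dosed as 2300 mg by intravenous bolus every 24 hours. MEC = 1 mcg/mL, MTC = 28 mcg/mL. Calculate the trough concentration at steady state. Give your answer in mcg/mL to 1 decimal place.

τ = 24 h = 3 half-lives, so f = (1/2)^3 = 0.125.
Accumulation ratio R = 1/(1 − f) = 1/0.875 = 8/7.
Single-dose peak C₀ = D/Vd = 2300/100 = 23 mcg/mL.
Steady-state peak Cmax,ss = C₀·R = 23 × 8/7 ≈ 26.286 mcg/mL.
Steady-state trough Cmin,ss = Cmax,ss·f ≈ 26.286 × 0.125 ≈ 3.286 mcg/mL.
Trough 3.3 mcg/mL vs MEC 1 mcg/mL: adequate.

3.3 mcg/mL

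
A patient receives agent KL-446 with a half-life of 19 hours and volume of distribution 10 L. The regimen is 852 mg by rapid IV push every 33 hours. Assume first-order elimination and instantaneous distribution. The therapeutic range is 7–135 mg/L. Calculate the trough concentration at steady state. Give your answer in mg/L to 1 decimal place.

Over one 33-h interval, 33/19 ≈ 1.7368 half-lives elapse, leaving f ≈ 0.3000 of each dose.
Single-dose peak C₀ = D/Vd = 852/10 ≈ 85.200 mg/L.
Steady-state trough Cmin,ss = C₀·f/(1−f) ≈ 85.200 × 0.3000/0.7000 ≈ 36.514 mg/L.
Trough 36.5 mg/L vs MEC 7 mg/L: adequate.

36.5 mg/L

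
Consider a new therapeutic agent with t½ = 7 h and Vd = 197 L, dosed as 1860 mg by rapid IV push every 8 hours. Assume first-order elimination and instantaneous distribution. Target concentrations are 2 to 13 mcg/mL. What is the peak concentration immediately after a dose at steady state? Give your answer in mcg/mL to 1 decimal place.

17.3 mcg/mL

Over one 8-h interval, 8/7 ≈ 1.1429 half-lives elapse, leaving f ≈ 0.4529 of each dose.
At steady state, accumulation factor R = 1/(1 − e^(−kτ)) ≈ 1.8278.
Each bolus raises the concentration by D/Vd = 1860/197 ≈ 9.442 mcg/mL.
Cmax,ss = C₀/(1 − f) ≈ 9.442/0.5471 ≈ 17.258 mcg/mL.
Peak 17.3 mcg/mL vs MTC 13 mcg/mL: exceeds toxic threshold.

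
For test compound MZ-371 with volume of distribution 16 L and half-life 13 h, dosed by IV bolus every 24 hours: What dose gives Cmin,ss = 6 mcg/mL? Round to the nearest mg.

249 mg

τ/t½ = 24/13 ≈ 1.8462, so f = (1/2)^(24/13) ≈ 0.278133.
Cmin,ss = (D/Vd)·f/(1−f), so D = Cmin,ss·Vd·(1−f)/f.
D = 6 × 16 × (1−f)/f ≈ 6 × 16 × 2.59540 ≈ 249.16 mg.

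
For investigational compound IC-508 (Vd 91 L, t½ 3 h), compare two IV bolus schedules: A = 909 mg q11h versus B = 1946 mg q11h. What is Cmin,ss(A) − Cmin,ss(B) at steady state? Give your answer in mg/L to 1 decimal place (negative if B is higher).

Regimen A: f = (1/2)^(11/3) ≈ 0.0787; Cmin,ss = (909/91)·f/(1−f) ≈ 0.853 mg/L.
Regimen B: f = (1/2)^(11/3) ≈ 0.0787; Cmin,ss = (1946/91)·f/(1−f) ≈ 1.827 mg/L.
Difference ≈ 0.853 − 1.827 ≈ -0.974 mg/L.

-1.0 mg/L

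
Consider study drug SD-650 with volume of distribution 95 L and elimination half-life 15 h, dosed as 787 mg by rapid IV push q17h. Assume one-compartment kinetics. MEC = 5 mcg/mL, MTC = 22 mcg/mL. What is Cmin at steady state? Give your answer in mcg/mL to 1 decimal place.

6.9 mcg/mL

k = ln2/t½ = ln2/15 ≈ 0.046210 h⁻¹; fraction remaining f = e^(−kτ) = e^(−0.046210×17) ≈ 0.4559.
Each bolus raises the concentration by D/Vd = 787/95 ≈ 8.284 mcg/mL.
Steady-state trough Cmin,ss = C₀·f/(1−f) ≈ 8.284 × 0.4559/0.5441 ≈ 6.941 mcg/mL.
Trough 6.9 mcg/mL vs MEC 5 mcg/mL: adequate.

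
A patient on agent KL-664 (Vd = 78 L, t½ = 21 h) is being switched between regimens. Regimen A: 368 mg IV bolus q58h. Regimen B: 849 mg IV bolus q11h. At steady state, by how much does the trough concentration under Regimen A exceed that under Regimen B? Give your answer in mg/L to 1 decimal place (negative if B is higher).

Regimen A: f = (1/2)^(58/21) ≈ 0.1474; Cmin,ss = (368/78)·f/(1−f) ≈ 0.816 mg/L.
Regimen B: f = (1/2)^(11/21) ≈ 0.6955; Cmin,ss = (849/78)·f/(1−f) ≈ 24.861 mg/L.
Difference ≈ 0.816 − 24.861 ≈ -24.045 mg/L.

-24.0 mg/L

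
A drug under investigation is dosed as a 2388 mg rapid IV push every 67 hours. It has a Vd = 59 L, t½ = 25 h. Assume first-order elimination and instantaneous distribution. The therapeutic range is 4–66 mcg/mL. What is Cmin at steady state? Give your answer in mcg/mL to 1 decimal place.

7.5 mcg/mL

k = ln2/t½ = ln2/25 ≈ 0.027726 h⁻¹; fraction remaining f = e^(−kτ) = e^(−0.027726×67) ≈ 0.1560.
Accumulation ratio R = 1/(1 − f) ≈ 1/0.8440 ≈ 1.1848.
Each bolus raises the concentration by D/Vd = 2388/59 ≈ 40.475 mcg/mL.
Steady-state peak Cmax,ss = C₀·R ≈ 40.475 × 1.1848 ≈ 47.955 mcg/mL.
One interval later, Cmin,ss = Cmax,ss·e^(−kτ) ≈ 47.955 × 0.1560 ≈ 7.481 mcg/mL.
Trough 7.5 mcg/mL vs MEC 4 mcg/mL: adequate.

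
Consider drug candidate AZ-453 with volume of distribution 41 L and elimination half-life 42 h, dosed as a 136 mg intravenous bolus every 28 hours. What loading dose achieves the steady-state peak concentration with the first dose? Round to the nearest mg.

368 mg

f = (1/2)^(28/42) ≈ 0.629961; accumulation ratio R = 1/(1−f) ≈ 2.70242.
Loading dose to hit Cmax,ss on first dose: D_load = D_maint·R ≈ 136 × 2.70242 ≈ 367.53 mg.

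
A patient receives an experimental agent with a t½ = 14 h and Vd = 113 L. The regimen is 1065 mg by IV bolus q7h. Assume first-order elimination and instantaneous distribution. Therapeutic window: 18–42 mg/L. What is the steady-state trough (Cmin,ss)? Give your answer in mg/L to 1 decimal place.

τ/t½ = 7/14 ≈ 0.5, so fraction remaining f = (1/2)^(7/14) ≈ 0.7071.
Accumulation ratio R = 1/(1 − f) ≈ 1/0.2929 ≈ 3.4141.
Each bolus raises the concentration by D/Vd = 1065/113 ≈ 9.425 mg/L.
Steady-state peak Cmax,ss = C₀·R ≈ 9.425 × 3.4141 ≈ 32.178 mg/L.
One interval later, Cmin,ss = Cmax,ss·e^(−kτ) ≈ 32.178 × 0.7071 ≈ 22.753 mg/L.
Trough 22.8 mg/L vs MEC 18 mg/L: adequate.

22.8 mg/L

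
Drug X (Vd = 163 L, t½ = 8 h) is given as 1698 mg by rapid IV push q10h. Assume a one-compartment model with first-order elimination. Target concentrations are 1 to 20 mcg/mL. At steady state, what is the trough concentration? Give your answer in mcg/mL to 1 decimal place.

7.6 mcg/mL

τ/t½ = 10/8 ≈ 1.25, so fraction remaining f = (1/2)^(10/8) ≈ 0.4204.
At steady state, accumulation factor R = 1/(1 − e^(−kτ)) ≈ 1.7253.
Each bolus raises the concentration by D/Vd = 1698/163 ≈ 10.417 mcg/mL.
Steady-state peak Cmax,ss = C₀·R ≈ 10.417 × 1.7253 ≈ 17.972 mcg/mL.
One interval later, Cmin,ss = Cmax,ss·e^(−kτ) ≈ 17.972 × 0.4204 ≈ 7.555 mcg/mL.
Trough 7.6 mcg/mL vs MEC 1 mcg/mL: adequate.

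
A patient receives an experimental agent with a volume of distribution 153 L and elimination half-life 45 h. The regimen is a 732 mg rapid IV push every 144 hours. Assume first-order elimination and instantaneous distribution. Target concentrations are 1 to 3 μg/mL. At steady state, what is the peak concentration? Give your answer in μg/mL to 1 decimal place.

k = ln2/t½ = ln2/45 ≈ 0.015403 h⁻¹; fraction remaining f = e^(−kτ) = e^(−0.015403×144) ≈ 0.1088.
At steady state, accumulation factor R = 1/(1 − e^(−kτ)) ≈ 1.1221.
Single-dose peak C₀ = D/Vd = 732/153 ≈ 4.784 μg/mL.
Cmax,ss = C₀/(1 − f) ≈ 4.784/0.8912 ≈ 5.368 μg/mL.
Peak 5.4 μg/mL vs MTC 3 μg/mL: exceeds toxic threshold.

5.4 μg/mL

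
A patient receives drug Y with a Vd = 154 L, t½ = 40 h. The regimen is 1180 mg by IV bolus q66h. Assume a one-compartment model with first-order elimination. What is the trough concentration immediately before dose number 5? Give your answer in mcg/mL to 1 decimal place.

3.5 mcg/mL

f = (1/2)^(τ/t½) = (1/2)^(66/40) ≈ 0.3186.
C₀ = D/Vd = 1180/154 ≈ 7.662 mcg/mL.
Before the 5th dose, 4 doses have been given. Superposition: Cmin = C₀·(f + f² + … + f^4).
≈ 7.662 × (0.3186 + 0.1015 + 0.0323 + 0.0103) ≈ 7.662 × 0.4627 ≈ 3.545 mcg/mL.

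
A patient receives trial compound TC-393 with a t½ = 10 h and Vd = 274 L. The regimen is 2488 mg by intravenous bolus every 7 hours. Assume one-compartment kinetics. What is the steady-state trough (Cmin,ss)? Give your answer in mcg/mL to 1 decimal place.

14.5 mcg/mL

Over one 7-h interval, 7/10 ≈ 0.7 half-lives elapse, leaving f ≈ 0.6156 of each dose.
At steady state, accumulation factor R = 1/(1 − e^(−kτ)) ≈ 2.6015.
Each bolus raises the concentration by D/Vd = 2488/274 ≈ 9.080 mcg/mL.
Cmax,ss = C₀/(1 − f) ≈ 9.080/0.3844 ≈ 23.621 mcg/mL.
Steady-state trough Cmin,ss = Cmax,ss·f ≈ 23.621 × 0.6156 ≈ 14.541 mcg/mL.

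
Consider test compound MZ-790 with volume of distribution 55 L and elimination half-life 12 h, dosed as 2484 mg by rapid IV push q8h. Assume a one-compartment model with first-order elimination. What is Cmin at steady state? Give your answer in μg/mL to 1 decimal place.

76.9 μg/mL

Over one 8-h interval, 8/12 ≈ 0.66667 half-lives elapse, leaving f ≈ 0.6300 of each dose.
Accumulation ratio R = 1/(1 − f) ≈ 1/0.3700 ≈ 2.7027.
Single-dose peak C₀ = D/Vd = 2484/55 ≈ 45.164 μg/mL.
Steady-state peak Cmax,ss = C₀·R ≈ 45.164 × 2.7027 ≈ 122.065 μg/mL.
Steady-state trough Cmin,ss = Cmax,ss·f ≈ 122.065 × 0.6300 ≈ 76.901 μg/mL.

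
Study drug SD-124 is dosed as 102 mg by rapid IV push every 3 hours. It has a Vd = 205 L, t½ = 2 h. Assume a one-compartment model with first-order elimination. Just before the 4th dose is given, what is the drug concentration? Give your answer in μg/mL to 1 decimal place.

f = (1/2)^(τ/t½) = (1/2)^(3/2) ≈ 0.3536.
C₀ = D/Vd = 102/205 ≈ 0.498 μg/mL.
Before the 4th dose, 3 doses have been given. Superposition: Cmin = C₀·(f + f² + … + f^3).
≈ 0.498 × (0.3536 + 0.1250 + 0.0442) ≈ 0.498 × 0.5228 ≈ 0.260 μg/mL.

0.3 μg/mL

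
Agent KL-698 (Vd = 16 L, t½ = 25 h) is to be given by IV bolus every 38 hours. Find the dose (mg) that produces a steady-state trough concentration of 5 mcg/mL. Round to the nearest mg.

149 mg

τ/t½ = 38/25 ≈ 1.52, so f = (1/2)^(38/25) ≈ 0.348686.
Cmin,ss = (D/Vd)·f/(1−f), so D = Cmin,ss·Vd·(1−f)/f.
D = 5 × 16 × (1−f)/f ≈ 5 × 16 × 1.86791 ≈ 149.43 mg.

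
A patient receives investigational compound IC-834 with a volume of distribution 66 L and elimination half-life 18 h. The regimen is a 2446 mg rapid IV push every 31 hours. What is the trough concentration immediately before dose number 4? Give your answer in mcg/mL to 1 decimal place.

15.7 mcg/mL

f = (1/2)^(τ/t½) = (1/2)^(31/18) ≈ 0.3031.
C₀ = D/Vd = 2446/66 ≈ 37.061 mcg/mL.
Before the 4th dose, 3 doses have been given. Superposition: Cmin = C₀·(f + f² + … + f^3).
≈ 37.061 × (0.3031 + 0.0919 + 0.0278) ≈ 37.061 × 0.4228 ≈ 15.669 mcg/mL.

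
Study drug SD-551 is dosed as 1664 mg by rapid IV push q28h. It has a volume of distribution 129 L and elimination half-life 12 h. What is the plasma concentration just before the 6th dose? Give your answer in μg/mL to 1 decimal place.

3.2 μg/mL

f = (1/2)^(τ/t½) = (1/2)^(28/12) ≈ 0.1984.
C₀ = D/Vd = 1664/129 ≈ 12.899 μg/mL.
Before the 6th dose, 5 doses have been given. Superposition: Cmin = C₀·(f + f² + … + f^5).
≈ 12.899 × (0.1984 + 0.0394 + 0.0078 + 0.0015 + 0.0003) ≈ 12.899 × 0.2474 ≈ 3.191 μg/mL.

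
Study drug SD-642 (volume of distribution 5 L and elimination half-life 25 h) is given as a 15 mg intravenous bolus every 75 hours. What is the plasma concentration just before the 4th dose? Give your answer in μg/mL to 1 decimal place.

f = (1/2)^(τ/t½) = (1/2)^(75/25) ≈ 0.1250.
C₀ = D/Vd = 15/5 ≈ 3.000 μg/mL.
Before the 4th dose, 3 doses have been given. Superposition: Cmin = C₀·(f + f² + … + f^3).
≈ 3.000 × (0.1250 + 0.0156 + 0.0020) ≈ 3.000 × 0.1426 ≈ 0.428 μg/mL.

0.4 μg/mL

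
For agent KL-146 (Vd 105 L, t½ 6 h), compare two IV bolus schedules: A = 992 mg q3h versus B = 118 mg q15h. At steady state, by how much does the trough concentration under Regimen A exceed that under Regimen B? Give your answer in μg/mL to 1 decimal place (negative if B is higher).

22.6 μg/mL

Regimen A: f = (1/2)^(3/6) ≈ 0.7071; Cmin,ss = (992/105)·f/(1−f) ≈ 22.808 μg/mL.
Regimen B: f = (1/2)^(15/6) ≈ 0.1768; Cmin,ss = (118/105)·f/(1−f) ≈ 0.241 μg/mL.
Difference ≈ 22.808 − 0.241 ≈ 22.567 μg/mL.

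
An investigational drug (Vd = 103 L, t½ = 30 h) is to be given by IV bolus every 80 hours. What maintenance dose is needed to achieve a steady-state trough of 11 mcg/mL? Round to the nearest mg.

τ/t½ = 80/30 ≈ 2.6667, so f = (1/2)^(80/30) ≈ 0.157490.
Cmin,ss = (D/Vd)·f/(1−f), so D = Cmin,ss·Vd·(1−f)/f.
D = 11 × 103 × (1−f)/f ≈ 11 × 103 × 5.34961 ≈ 6061.11 mg.

6061 mg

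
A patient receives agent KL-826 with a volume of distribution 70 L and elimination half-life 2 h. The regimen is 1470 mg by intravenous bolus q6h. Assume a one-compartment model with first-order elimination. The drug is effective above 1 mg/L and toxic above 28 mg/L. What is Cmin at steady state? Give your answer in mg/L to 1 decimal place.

The dosing interval is 3 half-lives, so f = 2^(−3) = 0.125.
Accumulation ratio R = 1/(1 − f) = 1/0.875 = 8/7.
Single-dose peak C₀ = D/Vd = 1470/70 = 21 mg/L.
Steady-state peak Cmax,ss = C₀·R = 21 × 8/7 ≈ 24.000 mg/L.
Steady-state trough Cmin,ss = Cmax,ss·f ≈ 24.000 × 0.125 ≈ 3.000 mg/L.
Trough 3.0 mg/L vs MEC 1 mg/L: adequate.

3.0 mg/L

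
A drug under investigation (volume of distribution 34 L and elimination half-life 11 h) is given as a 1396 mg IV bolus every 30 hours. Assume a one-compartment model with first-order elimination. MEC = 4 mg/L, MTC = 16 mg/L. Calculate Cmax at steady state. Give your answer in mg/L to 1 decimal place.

48.4 mg/L

k = ln2/t½ = ln2/11 ≈ 0.063013 h⁻¹; fraction remaining f = e^(−kτ) = e^(−0.063013×30) ≈ 0.1510.
Accumulation ratio R = 1/(1 − f) ≈ 1/0.8490 ≈ 1.1779.
Single-dose peak C₀ = D/Vd = 1396/34 ≈ 41.059 mg/L.
Steady-state peak Cmax,ss = C₀·R ≈ 41.059 × 1.1779 ≈ 48.363 mg/L.
Peak 48.4 mg/L vs MTC 16 mg/L: exceeds toxic threshold.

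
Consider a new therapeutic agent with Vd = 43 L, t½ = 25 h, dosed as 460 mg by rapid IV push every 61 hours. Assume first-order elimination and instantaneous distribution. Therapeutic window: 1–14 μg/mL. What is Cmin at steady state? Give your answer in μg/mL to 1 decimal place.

2.4 μg/mL

τ/t½ = 61/25 ≈ 2.44, so fraction remaining f = (1/2)^(61/25) ≈ 0.1843.
At steady state, accumulation factor R = 1/(1 − e^(−kτ)) ≈ 1.2259.
Each bolus raises the concentration by D/Vd = 460/43 ≈ 10.698 μg/mL.
Steady-state peak Cmax,ss = C₀·R ≈ 10.698 × 1.2259 ≈ 13.115 μg/mL.
Steady-state trough Cmin,ss = Cmax,ss·f ≈ 13.115 × 0.1843 ≈ 2.417 μg/mL.
Trough 2.4 μg/mL vs MEC 1 μg/mL: adequate.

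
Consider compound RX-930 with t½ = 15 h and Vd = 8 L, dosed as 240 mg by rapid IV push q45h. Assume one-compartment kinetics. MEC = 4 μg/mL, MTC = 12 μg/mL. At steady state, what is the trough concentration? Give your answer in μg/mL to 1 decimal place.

τ = 45 h = 3 half-lives, so f = (1/2)^3 = 0.125.
At steady state, R = 1/(1 − 0.125) = 8/7.
Single-dose peak C₀ = D/Vd = 240/8 = 30 μg/mL.
Steady-state peak Cmax,ss = C₀·R = 30 × 8/7 ≈ 34.286 μg/mL.
Steady-state trough Cmin,ss = Cmax,ss·f ≈ 34.286 × 0.125 ≈ 4.286 μg/mL.
Trough 4.3 μg/mL vs MEC 4 μg/mL: adequate.

4.3 μg/mL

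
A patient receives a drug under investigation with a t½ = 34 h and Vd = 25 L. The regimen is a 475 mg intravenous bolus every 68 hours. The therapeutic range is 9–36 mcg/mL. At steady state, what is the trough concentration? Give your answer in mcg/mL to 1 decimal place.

τ = 68 h = 2 half-lives, so f = (1/2)^2 = 0.25.
Accumulation ratio R = 1/(1 − f) = 1/0.75 = 4/3.
Single-dose peak C₀ = D/Vd = 475/25 = 19 mcg/mL.
Steady-state peak Cmax,ss = C₀·R = 19 × 4/3 ≈ 25.333 mcg/mL.
Steady-state trough Cmin,ss = Cmax,ss·f ≈ 25.333 × 0.25 ≈ 6.333 mcg/mL.
Trough 6.3 mcg/mL vs MEC 9 mcg/mL: subtherapeutic.

6.3 mcg/mL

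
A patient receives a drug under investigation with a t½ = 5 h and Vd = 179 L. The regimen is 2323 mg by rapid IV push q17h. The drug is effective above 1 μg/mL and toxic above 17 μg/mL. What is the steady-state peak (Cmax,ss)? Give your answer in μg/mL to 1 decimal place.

k = ln2/t½ = ln2/5 ≈ 0.138629 h⁻¹; fraction remaining f = e^(−kτ) = e^(−0.138629×17) ≈ 0.0947.
Accumulation ratio R = 1/(1 − f) ≈ 1/0.9053 ≈ 1.1046.
Each bolus raises the concentration by D/Vd = 2323/179 ≈ 12.978 μg/mL.
Steady-state peak Cmax,ss = C₀·R ≈ 12.978 × 1.1046 ≈ 14.335 μg/mL.
Peak 14.3 μg/mL vs MTC 17 μg/mL: below toxic threshold.

14.3 μg/mL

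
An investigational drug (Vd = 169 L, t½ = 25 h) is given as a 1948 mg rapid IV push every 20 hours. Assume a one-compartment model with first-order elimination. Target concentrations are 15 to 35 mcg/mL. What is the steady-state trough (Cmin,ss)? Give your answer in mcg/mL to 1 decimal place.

15.6 mcg/mL

Over one 20-h interval, 20/25 ≈ 0.8 half-lives elapse, leaving f ≈ 0.5743 of each dose.
Single-dose peak C₀ = D/Vd = 1948/169 ≈ 11.527 mcg/mL.
Steady-state trough Cmin,ss = C₀·f/(1−f) ≈ 11.527 × 0.5743/0.4257 ≈ 15.551 mcg/mL.
Trough 15.6 mcg/mL vs MEC 15 mcg/mL: adequate.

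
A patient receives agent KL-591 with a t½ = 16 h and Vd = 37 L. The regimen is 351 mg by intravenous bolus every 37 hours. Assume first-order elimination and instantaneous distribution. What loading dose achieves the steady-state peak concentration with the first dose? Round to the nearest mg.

439 mg

f = (1/2)^(37/16) ≈ 0.201311; accumulation ratio R = 1/(1−f) ≈ 1.25205.
Loading dose to hit Cmax,ss on first dose: D_load = D_maint·R ≈ 351 × 1.25205 ≈ 439.47 mg.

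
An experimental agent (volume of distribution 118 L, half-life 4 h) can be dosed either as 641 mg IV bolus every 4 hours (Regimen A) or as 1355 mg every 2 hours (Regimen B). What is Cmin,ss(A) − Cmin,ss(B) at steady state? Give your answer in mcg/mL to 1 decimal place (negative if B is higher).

-22.3 mcg/mL

Regimen A: f = (1/2)^(4/4) ≈ 0.5000; Cmin,ss = (641/118)·f/(1−f) ≈ 5.432 mcg/mL.
Regimen B: f = (1/2)^(2/4) ≈ 0.7071; Cmin,ss = (1355/118)·f/(1−f) ≈ 27.722 mcg/mL.
Difference ≈ 5.432 − 27.722 ≈ -22.290 mcg/mL.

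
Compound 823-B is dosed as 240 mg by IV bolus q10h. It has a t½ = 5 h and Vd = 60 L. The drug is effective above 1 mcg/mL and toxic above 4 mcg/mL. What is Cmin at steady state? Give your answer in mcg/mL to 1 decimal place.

1.3 mcg/mL

The dosing interval is 2 half-lives, so f = 2^(−2) = 0.25.
Accumulation ratio R = 1/(1 − f) = 1/0.75 = 4/3.
Single-dose peak C₀ = D/Vd = 240/60 = 4 mcg/mL.
Steady-state peak Cmax,ss = C₀·R = 4 × 4/3 ≈ 5.333 mcg/mL.
Steady-state trough Cmin,ss = Cmax,ss·f ≈ 5.333 × 0.25 ≈ 1.333 mcg/mL.
Trough 1.3 mcg/mL vs MEC 1 mcg/mL: adequate.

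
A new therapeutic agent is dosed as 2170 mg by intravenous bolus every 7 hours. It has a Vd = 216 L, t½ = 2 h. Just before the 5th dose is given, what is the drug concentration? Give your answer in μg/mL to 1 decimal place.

f = (1/2)^(τ/t½) = (1/2)^(7/2) ≈ 0.0884.
C₀ = D/Vd = 2170/216 ≈ 10.046 μg/mL.
Before the 5th dose, 4 doses have been given. Superposition: Cmin = C₀·(f + f² + … + f^4).
≈ 10.046 × (0.0884 + 0.0078 + 0.0007 + 0.0001) ≈ 10.046 × 0.0970 ≈ 0.974 μg/mL.

1.0 μg/mL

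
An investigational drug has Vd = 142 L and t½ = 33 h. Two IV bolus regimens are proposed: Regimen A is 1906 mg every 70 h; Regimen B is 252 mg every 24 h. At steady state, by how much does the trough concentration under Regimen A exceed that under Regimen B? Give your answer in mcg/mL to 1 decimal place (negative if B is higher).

1.3 mcg/mL

Regimen A: f = (1/2)^(70/33) ≈ 0.2299; Cmin,ss = (1906/142)·f/(1−f) ≈ 4.007 mcg/mL.
Regimen B: f = (1/2)^(24/33) ≈ 0.6040; Cmin,ss = (252/142)·f/(1−f) ≈ 2.707 mcg/mL.
Difference ≈ 4.007 − 2.707 ≈ 1.300 mcg/mL.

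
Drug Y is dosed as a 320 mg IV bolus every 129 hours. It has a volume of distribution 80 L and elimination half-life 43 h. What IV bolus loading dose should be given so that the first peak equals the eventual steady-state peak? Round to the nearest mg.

366 mg

f = (1/2)^(129/43) ≈ 0.125000; accumulation ratio R = 1/(1−f) ≈ 1.14286.
Loading dose to hit Cmax,ss on first dose: D_load = D_maint·R ≈ 320 × 1.14286 ≈ 365.72 mg.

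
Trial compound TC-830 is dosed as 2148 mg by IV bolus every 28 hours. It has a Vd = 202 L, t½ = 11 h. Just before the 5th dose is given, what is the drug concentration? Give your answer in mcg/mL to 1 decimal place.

2.2 mcg/mL

f = (1/2)^(τ/t½) = (1/2)^(28/11) ≈ 0.1713.
C₀ = D/Vd = 2148/202 ≈ 10.634 mcg/mL.
Before the 5th dose, 4 doses have been given. Superposition: Cmin = C₀·(f + f² + … + f^4).
≈ 10.634 × (0.1713 + 0.0293 + 0.0050 + 0.0009) ≈ 10.634 × 0.2065 ≈ 2.196 mcg/mL.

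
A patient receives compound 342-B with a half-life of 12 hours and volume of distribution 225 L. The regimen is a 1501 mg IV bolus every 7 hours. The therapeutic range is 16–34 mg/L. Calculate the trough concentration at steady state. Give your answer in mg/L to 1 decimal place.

τ/t½ = 7/12 ≈ 0.58333, so fraction remaining f = (1/2)^(7/12) ≈ 0.6674.
Each bolus raises the concentration by D/Vd = 1501/225 ≈ 6.671 mg/L.
Steady-state trough Cmin,ss = C₀·f/(1−f) ≈ 6.671 × 0.6674/0.3326 ≈ 13.386 mg/L.
Trough 13.4 mg/L vs MEC 16 mg/L: subtherapeutic.

13.4 mg/L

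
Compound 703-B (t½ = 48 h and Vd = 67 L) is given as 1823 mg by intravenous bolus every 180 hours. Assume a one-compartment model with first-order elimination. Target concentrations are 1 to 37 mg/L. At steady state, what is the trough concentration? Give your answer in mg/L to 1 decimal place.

Over one 180-h interval, 180/48 ≈ 3.75 half-lives elapse, leaving f ≈ 0.0743 of each dose.
Each bolus raises the concentration by D/Vd = 1823/67 ≈ 27.209 mg/L.
Steady-state trough Cmin,ss = C₀·f/(1−f) ≈ 27.209 × 0.0743/0.9257 ≈ 2.184 mg/L.
Trough 2.2 mg/L vs MEC 1 mg/L: adequate.

2.2 mg/L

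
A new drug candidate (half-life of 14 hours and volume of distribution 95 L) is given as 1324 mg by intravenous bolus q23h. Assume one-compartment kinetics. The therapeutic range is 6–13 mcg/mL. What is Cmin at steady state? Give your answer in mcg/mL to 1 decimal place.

6.6 mcg/mL

Over one 23-h interval, 23/14 ≈ 1.6429 half-lives elapse, leaving f ≈ 0.3202 of each dose.
Each bolus raises the concentration by D/Vd = 1324/95 ≈ 13.937 mcg/mL.
Steady-state trough Cmin,ss = C₀·f/(1−f) ≈ 13.937 × 0.3202/0.6798 ≈ 6.565 mcg/mL.
Trough 6.6 mcg/mL vs MEC 6 mcg/mL: adequate.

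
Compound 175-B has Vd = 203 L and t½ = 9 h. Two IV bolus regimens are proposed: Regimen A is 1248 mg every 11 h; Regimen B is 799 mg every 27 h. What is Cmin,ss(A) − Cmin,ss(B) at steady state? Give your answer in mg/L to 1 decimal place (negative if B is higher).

Regimen A: f = (1/2)^(11/9) ≈ 0.4286; Cmin,ss = (1248/203)·f/(1−f) ≈ 4.611 mg/L.
Regimen B: f = (1/2)^(27/9) ≈ 0.1250; Cmin,ss = (799/203)·f/(1−f) ≈ 0.562 mg/L.
Difference ≈ 4.611 − 0.562 ≈ 4.049 mg/L.

4.0 mg/L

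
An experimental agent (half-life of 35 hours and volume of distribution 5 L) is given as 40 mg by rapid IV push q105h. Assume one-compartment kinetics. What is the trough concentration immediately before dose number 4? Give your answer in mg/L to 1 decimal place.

f = (1/2)^(τ/t½) = (1/2)^(105/35) ≈ 0.1250.
C₀ = D/Vd = 40/5 ≈ 8.000 mg/L.
Before the 4th dose, 3 doses have been given. Superposition: Cmin = C₀·(f + f² + … + f^3).
≈ 8.000 × (0.1250 + 0.0156 + 0.0020) ≈ 8.000 × 0.1426 ≈ 1.141 mg/L.

1.1 mg/L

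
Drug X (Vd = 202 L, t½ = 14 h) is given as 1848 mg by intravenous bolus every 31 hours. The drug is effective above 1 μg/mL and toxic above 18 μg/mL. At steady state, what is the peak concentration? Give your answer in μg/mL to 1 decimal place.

11.7 μg/mL

k = ln2/t½ = ln2/14 ≈ 0.049511 h⁻¹; fraction remaining f = e^(−kτ) = e^(−0.049511×31) ≈ 0.2155.
At steady state, accumulation factor R = 1/(1 − e^(−kτ)) ≈ 1.2747.
Each bolus raises the concentration by D/Vd = 1848/202 ≈ 9.149 μg/mL.
Steady-state peak Cmax,ss = C₀·R ≈ 9.149 × 1.2747 ≈ 11.662 μg/mL.
Peak 11.7 μg/mL vs MTC 18 μg/mL: below toxic threshold.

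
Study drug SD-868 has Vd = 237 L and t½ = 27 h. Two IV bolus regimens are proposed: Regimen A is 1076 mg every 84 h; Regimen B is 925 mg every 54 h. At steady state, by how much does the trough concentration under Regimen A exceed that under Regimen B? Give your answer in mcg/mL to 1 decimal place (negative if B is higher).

Regimen A: f = (1/2)^(84/27) ≈ 0.1157; Cmin,ss = (1076/237)·f/(1−f) ≈ 0.594 mcg/mL.
Regimen B: f = (1/2)^(54/27) ≈ 0.2500; Cmin,ss = (925/237)·f/(1−f) ≈ 1.301 mcg/mL.
Difference ≈ 0.594 − 1.301 ≈ -0.707 mcg/mL.

-0.7 mcg/mL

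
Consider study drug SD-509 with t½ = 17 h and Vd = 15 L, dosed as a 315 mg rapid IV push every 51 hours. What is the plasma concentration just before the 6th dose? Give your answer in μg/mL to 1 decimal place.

3.0 μg/mL

f = (1/2)^(τ/t½) = (1/2)^(51/17) ≈ 0.1250.
C₀ = D/Vd = 315/15 ≈ 21.000 μg/mL.
Before the 6th dose, 5 doses have been given. Superposition: Cmin = C₀·(f + f² + … + f^5).
≈ 21.000 × (0.1250 + 0.0156 + 0.0020 + 0.0002 + 0.0000) ≈ 21.000 × 0.1428 ≈ 2.999 μg/mL.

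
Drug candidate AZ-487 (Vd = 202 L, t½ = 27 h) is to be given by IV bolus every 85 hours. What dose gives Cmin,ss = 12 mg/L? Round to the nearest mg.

τ/t½ = 85/27 ≈ 3.1481, so f = (1/2)^(85/27) ≈ 0.112801.
Cmin,ss = (D/Vd)·f/(1−f), so D = Cmin,ss·Vd·(1−f)/f.
D = 12 × 202 × (1−f)/f ≈ 12 × 202 × 7.86517 ≈ 19065.17 mg.

19065 mg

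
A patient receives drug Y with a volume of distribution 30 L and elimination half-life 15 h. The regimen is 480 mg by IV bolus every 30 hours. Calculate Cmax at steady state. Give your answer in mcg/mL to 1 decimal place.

τ = 30 h = 2 half-lives, so f = (1/2)^2 = 0.25.
Accumulation ratio R = 1/(1 − f) = 1/0.75 = 4/3.
Single-dose peak C₀ = D/Vd = 480/30 = 16 mcg/mL.
Steady-state peak Cmax,ss = C₀·R = 16 × 4/3 ≈ 21.333 mcg/mL.

21.3 mcg/mL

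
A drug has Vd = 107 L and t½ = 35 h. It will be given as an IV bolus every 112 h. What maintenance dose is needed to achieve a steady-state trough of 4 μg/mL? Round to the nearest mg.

3505 mg

τ/t½ = 112/35 ≈ 3.2, so f = (1/2)^(112/35) ≈ 0.108819.
Cmin,ss = (D/Vd)·f/(1−f), so D = Cmin,ss·Vd·(1−f)/f.
D = 4 × 107 × (1−f)/f ≈ 4 × 107 × 8.18957 ≈ 3505.14 mg.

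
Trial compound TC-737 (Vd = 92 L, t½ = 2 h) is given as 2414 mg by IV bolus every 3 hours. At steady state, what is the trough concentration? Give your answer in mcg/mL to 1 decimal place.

k = ln2/t½ = ln2/2 ≈ 0.346574 h⁻¹; fraction remaining f = e^(−kτ) = e^(−0.346574×3) ≈ 0.3536.
Accumulation ratio R = 1/(1 − f) ≈ 1/0.6464 ≈ 1.5470.
Each bolus raises the concentration by D/Vd = 2414/92 ≈ 26.239 mcg/mL.
Steady-state peak Cmax,ss = C₀·R ≈ 26.239 × 1.5470 ≈ 40.592 mcg/mL.
Steady-state trough Cmin,ss = Cmax,ss·f ≈ 40.592 × 0.3536 ≈ 14.353 mcg/mL.

14.4 mcg/mL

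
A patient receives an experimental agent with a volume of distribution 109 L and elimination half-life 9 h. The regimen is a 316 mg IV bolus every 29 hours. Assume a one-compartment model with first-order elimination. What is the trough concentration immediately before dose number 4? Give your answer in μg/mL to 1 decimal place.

0.3 μg/mL

f = (1/2)^(τ/t½) = (1/2)^(29/9) ≈ 0.1072.
C₀ = D/Vd = 316/109 ≈ 2.899 μg/mL.
Before the 4th dose, 3 doses have been given. Superposition: Cmin = C₀·(f + f² + … + f^3).
≈ 2.899 × (0.1072 + 0.0115 + 0.0012) ≈ 2.899 × 0.1199 ≈ 0.348 μg/mL.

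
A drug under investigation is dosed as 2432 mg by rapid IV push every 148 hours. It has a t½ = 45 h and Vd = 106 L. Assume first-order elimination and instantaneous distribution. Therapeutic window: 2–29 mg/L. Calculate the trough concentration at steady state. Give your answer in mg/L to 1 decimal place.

k = ln2/t½ = ln2/45 ≈ 0.015403 h⁻¹; fraction remaining f = e^(−kτ) = e^(−0.015403×148) ≈ 0.1023.
At steady state, accumulation factor R = 1/(1 − e^(−kτ)) ≈ 1.1140.
Single-dose peak C₀ = D/Vd = 2432/106 ≈ 22.943 mg/L.
Steady-state peak Cmax,ss = C₀·R ≈ 22.943 × 1.1140 ≈ 25.559 mg/L.
One interval later, Cmin,ss = Cmax,ss·e^(−kτ) ≈ 25.559 × 0.1023 ≈ 2.615 mg/L.
Trough 2.6 mg/L vs MEC 2 mg/L: adequate.

2.6 mg/L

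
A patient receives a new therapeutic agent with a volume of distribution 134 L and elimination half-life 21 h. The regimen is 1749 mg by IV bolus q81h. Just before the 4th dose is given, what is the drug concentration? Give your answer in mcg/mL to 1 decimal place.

f = (1/2)^(τ/t½) = (1/2)^(81/21) ≈ 0.0690.
C₀ = D/Vd = 1749/134 ≈ 13.052 mcg/mL.
Before the 4th dose, 3 doses have been given. Superposition: Cmin = C₀·(f + f² + … + f^3).
≈ 13.052 × (0.0690 + 0.0048 + 0.0003) ≈ 13.052 × 0.0741 ≈ 0.967 mcg/mL.

1.0 mcg/mL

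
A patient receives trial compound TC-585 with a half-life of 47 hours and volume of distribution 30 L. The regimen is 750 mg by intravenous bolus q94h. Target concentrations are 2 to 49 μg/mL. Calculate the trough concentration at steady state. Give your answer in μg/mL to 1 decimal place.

8.3 μg/mL

τ = 94 h = 2 half-lives, so f = (1/2)^2 = 0.25.
Accumulation ratio R = 1/(1 − f) = 1/0.75 = 4/3.
Single-dose peak C₀ = D/Vd = 750/30 = 25 μg/mL.
Steady-state peak Cmax,ss = C₀·R = 25 × 4/3 ≈ 33.333 μg/mL.
Steady-state trough Cmin,ss = Cmax,ss·f ≈ 33.333 × 0.25 ≈ 8.333 μg/mL.
Trough 8.3 μg/mL vs MEC 2 μg/mL: adequate.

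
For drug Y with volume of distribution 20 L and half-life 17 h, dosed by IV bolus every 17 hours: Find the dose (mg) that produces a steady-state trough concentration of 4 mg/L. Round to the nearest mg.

80 mg

τ/t½ = 17/17 ≈ 1, so f = (1/2)^(17/17) ≈ 0.500000.
Cmin,ss = (D/Vd)·f/(1−f), so D = Cmin,ss·Vd·(1−f)/f.
D = 4 × 20 × (1−f)/f ≈ 4 × 20 × 1.00000 ≈ 80.00 mg.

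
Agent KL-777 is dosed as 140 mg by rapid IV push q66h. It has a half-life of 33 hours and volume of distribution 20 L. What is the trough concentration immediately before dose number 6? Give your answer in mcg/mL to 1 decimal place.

f = (1/2)^(τ/t½) = (1/2)^(66/33) ≈ 0.2500.
C₀ = D/Vd = 140/20 ≈ 7.000 mcg/mL.
Before the 6th dose, 5 doses have been given. Superposition: Cmin = C₀·(f + f² + … + f^5).
≈ 7.000 × (0.2500 + 0.0625 + 0.0156 + 0.0039 + 0.0010) ≈ 7.000 × 0.3330 ≈ 2.331 mcg/mL.

2.3 mcg/mL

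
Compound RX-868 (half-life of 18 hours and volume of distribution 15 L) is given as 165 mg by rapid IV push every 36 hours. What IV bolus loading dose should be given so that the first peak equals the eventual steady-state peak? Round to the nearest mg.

f = (1/2)^(36/18) ≈ 0.250000; accumulation ratio R = 1/(1−f) ≈ 1.33333.
Loading dose to hit Cmax,ss on first dose: D_load = D_maint·R ≈ 165 × 1.33333 ≈ 220.00 mg.

220 mg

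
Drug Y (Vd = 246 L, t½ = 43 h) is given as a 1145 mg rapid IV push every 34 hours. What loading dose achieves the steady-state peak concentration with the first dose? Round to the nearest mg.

2714 mg

f = (1/2)^(34/43) ≈ 0.578064; accumulation ratio R = 1/(1−f) ≈ 2.37003.
Loading dose to hit Cmax,ss on first dose: D_load = D_maint·R ≈ 1145 × 2.37003 ≈ 2713.68 mg.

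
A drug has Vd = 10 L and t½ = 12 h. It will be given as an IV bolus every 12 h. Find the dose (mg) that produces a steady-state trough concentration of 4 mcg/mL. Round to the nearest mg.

40 mg

τ/t½ = 12/12 ≈ 1, so f = (1/2)^(12/12) ≈ 0.500000.
Cmin,ss = (D/Vd)·f/(1−f), so D = Cmin,ss·Vd·(1−f)/f.
D = 4 × 10 × (1−f)/f ≈ 4 × 10 × 1.00000 ≈ 40.00 mg.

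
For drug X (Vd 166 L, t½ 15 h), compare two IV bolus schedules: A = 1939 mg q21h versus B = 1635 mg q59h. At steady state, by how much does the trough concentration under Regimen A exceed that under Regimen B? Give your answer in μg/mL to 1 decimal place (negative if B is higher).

Regimen A: f = (1/2)^(21/15) ≈ 0.3789; Cmin,ss = (1939/166)·f/(1−f) ≈ 7.126 μg/mL.
Regimen B: f = (1/2)^(59/15) ≈ 0.0655; Cmin,ss = (1635/166)·f/(1−f) ≈ 0.690 μg/mL.
Difference ≈ 7.126 − 0.690 ≈ 6.436 μg/mL.

6.4 μg/mL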